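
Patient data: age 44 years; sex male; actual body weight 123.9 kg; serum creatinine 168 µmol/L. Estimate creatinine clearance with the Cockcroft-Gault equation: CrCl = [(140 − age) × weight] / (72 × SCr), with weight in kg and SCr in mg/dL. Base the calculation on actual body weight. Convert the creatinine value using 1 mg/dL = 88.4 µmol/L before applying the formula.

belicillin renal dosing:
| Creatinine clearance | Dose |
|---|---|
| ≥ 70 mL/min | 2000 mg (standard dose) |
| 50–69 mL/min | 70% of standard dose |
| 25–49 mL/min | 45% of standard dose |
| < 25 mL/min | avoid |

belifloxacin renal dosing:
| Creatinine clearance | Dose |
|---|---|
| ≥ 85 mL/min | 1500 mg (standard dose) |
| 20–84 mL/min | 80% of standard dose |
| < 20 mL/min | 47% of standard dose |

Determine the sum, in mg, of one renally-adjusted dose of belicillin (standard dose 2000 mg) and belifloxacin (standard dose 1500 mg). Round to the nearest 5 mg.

SCr = 168 / 88.4 = 1.9 mg/dL
CrCl = (140 − 44) × 123.9 / (72 × 1.9) = 11894.4 / 136.80 ≈ 86.9 mL/min
CrCl ≈ 87 mL/min.
belicillin: ≥ 70 mL/min → 100% of 2000 mg = 2000 mg.
belifloxacin: ≥ 85 mL/min → 100% of 1500 mg = 1500 mg.
Total = 2000 + 1500 = 3500 mg.

3500 mg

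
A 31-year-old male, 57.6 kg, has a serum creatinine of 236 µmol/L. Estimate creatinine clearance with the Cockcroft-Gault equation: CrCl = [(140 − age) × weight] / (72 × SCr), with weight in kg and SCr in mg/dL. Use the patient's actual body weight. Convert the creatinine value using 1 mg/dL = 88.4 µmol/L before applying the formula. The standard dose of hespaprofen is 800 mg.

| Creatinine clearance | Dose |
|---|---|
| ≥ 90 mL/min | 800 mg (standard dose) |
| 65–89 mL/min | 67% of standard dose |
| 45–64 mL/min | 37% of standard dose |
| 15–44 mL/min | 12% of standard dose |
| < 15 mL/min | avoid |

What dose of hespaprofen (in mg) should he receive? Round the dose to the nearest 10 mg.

100 mg

SCr = 236 / 88.4 = 2.67 mg/dL
CrCl = (140 − 31) × 57.6 / (72 × 2.67) = 6278.4 / 192.24 ≈ 32.7 mL/min
CrCl ≈ 33 mL/min → bracket 15–44 mL/min.
12% of 800 mg = 96 mg → 100 mg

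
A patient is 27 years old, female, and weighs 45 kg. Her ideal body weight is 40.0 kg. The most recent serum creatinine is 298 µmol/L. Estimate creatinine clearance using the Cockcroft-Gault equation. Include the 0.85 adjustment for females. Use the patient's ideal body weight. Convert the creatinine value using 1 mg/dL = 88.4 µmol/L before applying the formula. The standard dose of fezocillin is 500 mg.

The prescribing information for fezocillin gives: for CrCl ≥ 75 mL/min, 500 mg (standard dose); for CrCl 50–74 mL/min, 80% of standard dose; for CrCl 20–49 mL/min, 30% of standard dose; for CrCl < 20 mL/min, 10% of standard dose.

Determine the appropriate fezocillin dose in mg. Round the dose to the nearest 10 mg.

50 mg

SCr = 298 / 88.4 = 3.371 mg/dL
CrCl = (140 − 27) × 40 / (72 × 3.371) × 0.85 = 4520.0 / 242.71 × 0.85 ≈ 15.8 mL/min
CrCl ≈ 16 mL/min → bracket < 20 mL/min.
10% of 500 mg = 50 mg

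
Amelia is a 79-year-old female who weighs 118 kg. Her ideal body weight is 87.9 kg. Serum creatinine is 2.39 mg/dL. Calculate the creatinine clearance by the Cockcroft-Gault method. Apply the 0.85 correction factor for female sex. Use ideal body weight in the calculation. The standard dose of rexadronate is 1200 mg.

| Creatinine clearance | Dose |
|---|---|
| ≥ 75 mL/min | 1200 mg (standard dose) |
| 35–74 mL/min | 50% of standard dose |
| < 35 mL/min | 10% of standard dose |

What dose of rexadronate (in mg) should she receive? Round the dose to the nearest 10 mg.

CrCl = (140 − 79) × 87.9 / (72 × 2.39) × 0.85 = 5361.9 / 172.08 × 0.85 ≈ 26.5 mL/min
CrCl ≈ 26 mL/min → bracket < 35 mL/min.
10% of 1200 mg = 120 mg

120 mg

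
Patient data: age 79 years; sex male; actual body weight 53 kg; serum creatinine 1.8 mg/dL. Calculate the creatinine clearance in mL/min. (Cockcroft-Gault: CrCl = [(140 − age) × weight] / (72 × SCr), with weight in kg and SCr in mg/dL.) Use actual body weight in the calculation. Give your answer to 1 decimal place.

24.9 mL/min

CrCl = (140 − 79) × 53 / (72 × 1.8) = 3233.0 / 129.60 ≈ 24.9 mL/min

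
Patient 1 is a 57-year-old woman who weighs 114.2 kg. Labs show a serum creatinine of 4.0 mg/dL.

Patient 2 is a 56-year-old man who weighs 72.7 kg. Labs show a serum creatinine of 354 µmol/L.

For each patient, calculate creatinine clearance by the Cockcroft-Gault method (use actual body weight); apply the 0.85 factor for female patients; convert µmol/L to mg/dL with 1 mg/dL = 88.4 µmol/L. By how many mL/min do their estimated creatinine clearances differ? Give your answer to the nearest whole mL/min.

Patient 1: CrCl = (140 − 57) × 114.2 / (72 × 4) × 0.85 = 9478.6 / 288.00 × 0.85 ≈ 28.0 mL/min
Patient 2: SCr = 354 / 88.4 = 4.005 mg/dL
Patient 2: CrCl = (140 − 56) × 72.7 / (72 × 4.005) = 6106.8 / 288.36 ≈ 21.2 mL/min
|28.0 − 21.2| = 6.8 mL/min

7 mL/min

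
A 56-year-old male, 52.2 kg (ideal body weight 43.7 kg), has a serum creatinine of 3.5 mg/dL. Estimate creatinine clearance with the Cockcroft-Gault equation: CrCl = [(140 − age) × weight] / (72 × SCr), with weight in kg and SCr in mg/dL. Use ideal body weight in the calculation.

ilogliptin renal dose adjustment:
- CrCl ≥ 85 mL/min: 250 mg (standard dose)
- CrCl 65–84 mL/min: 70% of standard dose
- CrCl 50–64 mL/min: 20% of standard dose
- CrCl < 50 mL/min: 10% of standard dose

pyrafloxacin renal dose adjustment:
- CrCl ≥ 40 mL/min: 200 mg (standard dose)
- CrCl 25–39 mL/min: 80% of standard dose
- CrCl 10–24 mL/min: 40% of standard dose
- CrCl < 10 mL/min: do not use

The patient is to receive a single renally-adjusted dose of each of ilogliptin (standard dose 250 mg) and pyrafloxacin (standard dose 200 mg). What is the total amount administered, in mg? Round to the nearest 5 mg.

105 mg

CrCl = (140 − 56) × 43.7 / (72 × 3.5) = 3670.8 / 252.00 ≈ 14.6 mL/min
CrCl ≈ 15 mL/min.
ilogliptin: < 50 mL/min → 10% of 250 mg = 25 mg.
pyrafloxacin: 10–24 mL/min → 40% of 200 mg = 80 mg.
Total = 25 + 80 = 105 mg.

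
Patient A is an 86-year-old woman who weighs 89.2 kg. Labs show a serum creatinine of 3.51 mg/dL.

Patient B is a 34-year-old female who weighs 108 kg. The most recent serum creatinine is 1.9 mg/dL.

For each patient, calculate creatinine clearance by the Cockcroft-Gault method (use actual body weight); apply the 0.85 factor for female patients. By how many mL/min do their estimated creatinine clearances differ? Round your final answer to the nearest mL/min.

55 mL/min

Patient A: CrCl = (140 − 86) × 89.2 / (72 × 3.51) × 0.85 = 4816.8 / 252.72 × 0.85 ≈ 16.2 mL/min
Patient B: CrCl = (140 − 34) × 108 / (72 × 1.9) × 0.85 = 11448.0 / 136.80 × 0.85 ≈ 71.1 mL/min
|16.2 − 71.1| = 54.9 mL/min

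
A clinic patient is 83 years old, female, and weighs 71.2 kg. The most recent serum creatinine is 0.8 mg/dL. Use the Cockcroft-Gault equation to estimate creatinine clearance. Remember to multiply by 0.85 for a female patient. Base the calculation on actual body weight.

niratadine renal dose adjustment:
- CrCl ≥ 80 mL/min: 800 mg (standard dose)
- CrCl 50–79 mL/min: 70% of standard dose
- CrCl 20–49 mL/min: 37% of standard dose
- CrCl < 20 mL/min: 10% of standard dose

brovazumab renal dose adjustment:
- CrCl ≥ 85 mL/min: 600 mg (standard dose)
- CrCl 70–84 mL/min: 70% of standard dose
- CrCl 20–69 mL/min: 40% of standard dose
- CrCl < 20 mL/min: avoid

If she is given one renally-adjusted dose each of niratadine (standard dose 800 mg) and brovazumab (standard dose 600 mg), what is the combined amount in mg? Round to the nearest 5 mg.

CrCl = (140 − 83) × 71.2 / (72 × 0.8) × 0.85 = 4058.4 / 57.60 × 0.85 ≈ 59.9 mL/min
CrCl ≈ 60 mL/min.
niratadine: 50–79 mL/min → 70% of 800 mg = 560 mg.
brovazumab: 20–69 mL/min → 40% of 600 mg = 240 mg.
Total = 560 + 240 = 800 mg.

800 mg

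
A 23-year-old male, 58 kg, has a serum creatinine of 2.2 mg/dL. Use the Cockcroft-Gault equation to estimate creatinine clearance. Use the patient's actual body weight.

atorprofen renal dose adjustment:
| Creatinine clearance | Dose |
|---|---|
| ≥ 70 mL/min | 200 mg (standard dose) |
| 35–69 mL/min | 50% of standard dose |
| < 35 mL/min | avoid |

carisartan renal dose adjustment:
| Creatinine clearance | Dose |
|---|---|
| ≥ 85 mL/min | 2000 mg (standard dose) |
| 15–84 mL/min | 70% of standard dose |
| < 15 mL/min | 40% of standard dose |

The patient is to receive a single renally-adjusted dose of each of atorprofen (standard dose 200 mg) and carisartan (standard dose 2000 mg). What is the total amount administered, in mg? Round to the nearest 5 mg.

1500 mg

CrCl = (140 − 23) × 58 / (72 × 2.2) = 6786.0 / 158.40 ≈ 42.8 mL/min
CrCl ≈ 43 mL/min.
atorprofen: 35–69 mL/min → 50% of 200 mg = 100 mg.
carisartan: 15–84 mL/min → 70% of 2000 mg = 1400 mg.
Total = 100 + 1400 = 1500 mg.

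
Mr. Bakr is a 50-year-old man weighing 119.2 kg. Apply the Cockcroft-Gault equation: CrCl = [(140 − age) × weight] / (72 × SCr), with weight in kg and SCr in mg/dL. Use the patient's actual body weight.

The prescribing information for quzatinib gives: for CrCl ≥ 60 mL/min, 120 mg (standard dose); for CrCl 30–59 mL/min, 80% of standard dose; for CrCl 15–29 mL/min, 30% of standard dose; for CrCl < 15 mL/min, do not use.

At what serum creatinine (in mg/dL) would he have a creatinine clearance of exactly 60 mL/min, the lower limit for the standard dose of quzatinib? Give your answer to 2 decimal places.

Standard dose requires CrCl ≥ 60 mL/min.
Set (140 − 50) × 119.2 / (72 × SCr) = 60
SCr = (140 − 50) × 119.2 / (72 × 60) = 2.483 mg/dL

2.48 mg/dL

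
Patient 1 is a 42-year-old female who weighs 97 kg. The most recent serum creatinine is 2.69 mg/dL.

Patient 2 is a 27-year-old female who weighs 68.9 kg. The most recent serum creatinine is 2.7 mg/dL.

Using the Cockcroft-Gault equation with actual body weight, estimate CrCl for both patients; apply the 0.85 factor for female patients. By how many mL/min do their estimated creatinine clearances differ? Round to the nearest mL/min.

8 mL/min

Patient 1: CrCl = (140 − 42) × 97 / (72 × 2.69) × 0.85 = 9506.0 / 193.68 × 0.85 ≈ 41.7 mL/min
Patient 2: CrCl = (140 − 27) × 68.9 / (72 × 2.7) × 0.85 = 7785.7 / 194.40 × 0.85 ≈ 34.0 mL/min
|41.7 − 34.0| = 7.7 mL/min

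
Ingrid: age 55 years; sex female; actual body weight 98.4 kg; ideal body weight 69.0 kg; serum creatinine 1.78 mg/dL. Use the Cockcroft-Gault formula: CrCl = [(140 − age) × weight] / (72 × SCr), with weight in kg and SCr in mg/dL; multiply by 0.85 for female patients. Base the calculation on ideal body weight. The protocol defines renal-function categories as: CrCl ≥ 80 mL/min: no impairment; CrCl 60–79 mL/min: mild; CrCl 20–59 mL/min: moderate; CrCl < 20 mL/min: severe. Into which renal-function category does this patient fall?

CrCl = (140 − 55) × 69 / (72 × 1.78) × 0.85 = 5865.0 / 128.16 × 0.85 ≈ 38.9 mL/min
39 mL/min falls in the 'moderate' range.

moderate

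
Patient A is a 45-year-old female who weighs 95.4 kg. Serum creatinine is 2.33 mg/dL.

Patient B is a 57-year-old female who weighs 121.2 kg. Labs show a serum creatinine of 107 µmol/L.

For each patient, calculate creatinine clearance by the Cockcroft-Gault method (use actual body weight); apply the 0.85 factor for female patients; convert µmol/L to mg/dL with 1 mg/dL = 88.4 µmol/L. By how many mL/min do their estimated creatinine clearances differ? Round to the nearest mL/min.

Patient A: CrCl = (140 − 45) × 95.4 / (72 × 2.33) × 0.85 = 9063.0 / 167.76 × 0.85 ≈ 45.9 mL/min
Patient B: SCr = 107 / 88.4 = 1.21 mg/dL
Patient B: CrCl = (140 − 57) × 121.2 / (72 × 1.21) × 0.85 = 10059.6 / 87.12 × 0.85 ≈ 98.1 mL/min
|45.9 − 98.1| = 52.2 mL/min

52 mL/min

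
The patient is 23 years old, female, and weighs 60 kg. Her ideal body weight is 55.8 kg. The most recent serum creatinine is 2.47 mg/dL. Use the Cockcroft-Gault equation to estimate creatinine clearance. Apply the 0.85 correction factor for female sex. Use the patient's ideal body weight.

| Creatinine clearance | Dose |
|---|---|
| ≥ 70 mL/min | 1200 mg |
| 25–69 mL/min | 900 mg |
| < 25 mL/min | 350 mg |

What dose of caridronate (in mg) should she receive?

900 mg

CrCl = (140 − 23) × 55.8 / (72 × 2.47) × 0.85 = 6528.6 / 177.84 × 0.85 ≈ 31.2 mL/min
CrCl ≈ 31 mL/min → bracket 25–69 mL/min.
Dose for this bracket: 900 mg.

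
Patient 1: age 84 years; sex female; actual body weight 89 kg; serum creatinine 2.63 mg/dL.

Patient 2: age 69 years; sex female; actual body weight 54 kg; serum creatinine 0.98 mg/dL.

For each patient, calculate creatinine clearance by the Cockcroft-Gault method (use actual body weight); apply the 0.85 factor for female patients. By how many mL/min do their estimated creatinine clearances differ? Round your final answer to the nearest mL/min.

Patient 1: CrCl = (140 − 84) × 89 / (72 × 2.63) × 0.85 = 4984.0 / 189.36 × 0.85 ≈ 22.4 mL/min
Patient 2: CrCl = (140 − 69) × 54 / (72 × 0.98) × 0.85 = 3834.0 / 70.56 × 0.85 ≈ 46.2 mL/min
|22.4 − 46.2| = 23.8 mL/min

24 mL/min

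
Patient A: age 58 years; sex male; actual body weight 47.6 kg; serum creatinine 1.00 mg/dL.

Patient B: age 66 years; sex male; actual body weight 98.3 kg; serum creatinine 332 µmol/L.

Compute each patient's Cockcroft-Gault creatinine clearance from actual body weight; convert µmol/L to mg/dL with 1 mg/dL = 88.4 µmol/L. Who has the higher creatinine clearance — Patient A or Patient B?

Patient A

Patient A: CrCl = (140 − 58) × 47.6 / (72 × 1) = 3903.2 / 72.00 ≈ 54.2 mL/min
Patient B: SCr = 332 / 88.4 = 3.756 mg/dL
Patient B: CrCl = (140 − 66) × 98.3 / (72 × 3.756) = 7274.2 / 270.43 ≈ 26.9 mL/min
54.2 vs 26.9 mL/min → Patient A is higher.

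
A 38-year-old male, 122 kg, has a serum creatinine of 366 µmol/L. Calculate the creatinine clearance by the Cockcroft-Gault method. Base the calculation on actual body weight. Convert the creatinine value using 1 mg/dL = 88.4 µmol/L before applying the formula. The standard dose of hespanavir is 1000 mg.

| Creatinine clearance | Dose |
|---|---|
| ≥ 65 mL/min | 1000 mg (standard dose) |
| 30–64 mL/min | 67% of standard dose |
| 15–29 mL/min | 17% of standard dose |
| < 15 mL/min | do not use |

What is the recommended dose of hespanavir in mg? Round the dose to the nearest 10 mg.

SCr = 366 / 88.4 = 4.14 mg/dL
CrCl = (140 − 38) × 122 / (72 × 4.14) = 12444.0 / 298.08 ≈ 41.7 mL/min
CrCl ≈ 42 mL/min → bracket 30–64 mL/min.
67% of 1000 mg = 670 mg

670 mg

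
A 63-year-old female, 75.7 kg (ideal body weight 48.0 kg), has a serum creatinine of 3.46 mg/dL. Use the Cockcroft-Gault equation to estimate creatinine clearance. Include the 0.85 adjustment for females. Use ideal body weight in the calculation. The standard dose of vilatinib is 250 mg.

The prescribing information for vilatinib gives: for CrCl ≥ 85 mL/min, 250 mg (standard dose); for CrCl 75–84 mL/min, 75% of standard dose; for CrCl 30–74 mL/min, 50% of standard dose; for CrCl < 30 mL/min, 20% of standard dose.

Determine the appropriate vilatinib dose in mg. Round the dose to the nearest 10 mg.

CrCl = (140 − 63) × 48 / (72 × 3.46) × 0.85 = 3696.0 / 249.12 × 0.85 ≈ 12.6 mL/min
CrCl ≈ 13 mL/min → bracket < 30 mL/min.
20% of 250 mg = 50 mg

50 mg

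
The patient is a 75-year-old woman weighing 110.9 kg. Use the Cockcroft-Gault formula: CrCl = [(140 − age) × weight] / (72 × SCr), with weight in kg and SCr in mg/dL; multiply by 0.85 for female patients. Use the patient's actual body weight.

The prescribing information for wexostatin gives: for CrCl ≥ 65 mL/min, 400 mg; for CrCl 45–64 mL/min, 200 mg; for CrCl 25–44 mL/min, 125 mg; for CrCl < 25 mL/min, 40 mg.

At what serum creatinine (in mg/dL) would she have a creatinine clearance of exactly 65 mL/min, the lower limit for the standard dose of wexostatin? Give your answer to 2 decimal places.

1.31 mg/dL

Standard dose requires CrCl ≥ 65 mL/min.
Set (140 − 75) × 110.9 × 0.85 / (72 × SCr) = 65
SCr = (140 − 75) × 110.9 × 0.85 / (72 × 65) = 1.309 mg/dL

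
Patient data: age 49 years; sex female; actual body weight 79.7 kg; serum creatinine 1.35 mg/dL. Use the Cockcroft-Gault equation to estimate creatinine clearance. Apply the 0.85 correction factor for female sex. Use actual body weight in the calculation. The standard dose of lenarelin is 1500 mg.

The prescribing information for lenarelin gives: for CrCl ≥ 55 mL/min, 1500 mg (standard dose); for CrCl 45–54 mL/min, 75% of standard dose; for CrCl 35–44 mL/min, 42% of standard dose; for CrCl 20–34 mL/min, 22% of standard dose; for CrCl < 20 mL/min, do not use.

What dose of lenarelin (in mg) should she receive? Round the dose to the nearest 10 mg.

1500 mg

CrCl = (140 − 49) × 79.7 / (72 × 1.35) × 0.85 = 7252.7 / 97.20 × 0.85 ≈ 63.4 mL/min
CrCl ≈ 63 mL/min → bracket ≥ 55 mL/min.
100% of 1500 mg = 1500 mg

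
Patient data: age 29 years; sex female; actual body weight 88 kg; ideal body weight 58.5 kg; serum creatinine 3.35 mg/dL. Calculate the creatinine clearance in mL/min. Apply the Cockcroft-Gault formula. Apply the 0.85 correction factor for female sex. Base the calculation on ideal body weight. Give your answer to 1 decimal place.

CrCl = (140 − 29) × 58.5 / (72 × 3.35) × 0.85 = 6493.5 / 241.20 × 0.85 ≈ 22.9 mL/min

22.9 mL/min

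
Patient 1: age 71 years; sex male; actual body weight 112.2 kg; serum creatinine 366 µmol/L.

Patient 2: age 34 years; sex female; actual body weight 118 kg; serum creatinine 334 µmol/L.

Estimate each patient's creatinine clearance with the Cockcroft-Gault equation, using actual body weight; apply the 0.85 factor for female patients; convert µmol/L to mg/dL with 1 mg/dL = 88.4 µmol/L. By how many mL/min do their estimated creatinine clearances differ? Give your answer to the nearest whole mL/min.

13 mL/min

Patient 1: SCr = 366 / 88.4 = 4.14 mg/dL
Patient 1: CrCl = (140 − 71) × 112.2 / (72 × 4.14) = 7741.8 / 298.08 ≈ 26.0 mL/min
Patient 2: SCr = 334 / 88.4 = 3.778 mg/dL
Patient 2: CrCl = (140 − 34) × 118 / (72 × 3.778) × 0.85 = 12508.0 / 272.02 × 0.85 ≈ 39.1 mL/min
|26.0 − 39.1| = 13.1 mL/min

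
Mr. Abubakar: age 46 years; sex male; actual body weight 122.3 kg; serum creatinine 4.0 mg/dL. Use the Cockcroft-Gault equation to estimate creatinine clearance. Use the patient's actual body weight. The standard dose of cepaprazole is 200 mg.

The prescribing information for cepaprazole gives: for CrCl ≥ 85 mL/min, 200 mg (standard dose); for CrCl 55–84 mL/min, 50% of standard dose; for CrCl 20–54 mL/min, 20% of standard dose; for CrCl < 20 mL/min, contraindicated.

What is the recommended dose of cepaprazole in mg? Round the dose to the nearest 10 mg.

CrCl = (140 − 46) × 122.3 / (72 × 4) = 11496.2 / 288.00 ≈ 39.9 mL/min
CrCl ≈ 40 mL/min → bracket 20–54 mL/min.
20% of 200 mg = 40 mg

40 mg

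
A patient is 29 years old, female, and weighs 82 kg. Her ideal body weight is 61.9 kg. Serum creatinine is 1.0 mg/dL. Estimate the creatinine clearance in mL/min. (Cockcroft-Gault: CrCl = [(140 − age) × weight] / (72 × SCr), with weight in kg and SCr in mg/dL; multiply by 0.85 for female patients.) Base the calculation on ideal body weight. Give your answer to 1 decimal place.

81.1 mL/min

CrCl = (140 − 29) × 61.9 / (72 × 1) × 0.85 = 6870.9 / 72.00 × 0.85 ≈ 81.1 mL/min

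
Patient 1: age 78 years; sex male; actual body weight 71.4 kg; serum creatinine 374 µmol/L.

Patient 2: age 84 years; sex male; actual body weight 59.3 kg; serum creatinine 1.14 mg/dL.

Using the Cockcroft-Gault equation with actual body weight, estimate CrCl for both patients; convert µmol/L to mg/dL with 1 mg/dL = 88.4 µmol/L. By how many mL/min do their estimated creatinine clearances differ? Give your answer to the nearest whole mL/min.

Patient 1: SCr = 374 / 88.4 = 4.231 mg/dL
Patient 1: CrCl = (140 − 78) × 71.4 / (72 × 4.231) = 4426.8 / 304.63 ≈ 14.5 mL/min
Patient 2: CrCl = (140 − 84) × 59.3 / (72 × 1.14) = 3320.8 / 82.08 ≈ 40.5 mL/min
|14.5 − 40.5| = 26.0 mL/min

26 mL/min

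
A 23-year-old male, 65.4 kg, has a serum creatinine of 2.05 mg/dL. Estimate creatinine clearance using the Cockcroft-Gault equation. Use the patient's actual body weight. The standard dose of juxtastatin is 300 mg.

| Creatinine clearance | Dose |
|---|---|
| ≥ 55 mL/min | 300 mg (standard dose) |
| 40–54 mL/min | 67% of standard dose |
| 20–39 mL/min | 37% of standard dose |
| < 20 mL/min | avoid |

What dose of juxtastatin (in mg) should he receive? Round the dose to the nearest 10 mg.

200 mg

CrCl = (140 − 23) × 65.4 / (72 × 2.05) = 7651.8 / 147.60 ≈ 51.8 mL/min
CrCl ≈ 52 mL/min → bracket 40–54 mL/min.
67% of 300 mg = 201 mg → 200 mg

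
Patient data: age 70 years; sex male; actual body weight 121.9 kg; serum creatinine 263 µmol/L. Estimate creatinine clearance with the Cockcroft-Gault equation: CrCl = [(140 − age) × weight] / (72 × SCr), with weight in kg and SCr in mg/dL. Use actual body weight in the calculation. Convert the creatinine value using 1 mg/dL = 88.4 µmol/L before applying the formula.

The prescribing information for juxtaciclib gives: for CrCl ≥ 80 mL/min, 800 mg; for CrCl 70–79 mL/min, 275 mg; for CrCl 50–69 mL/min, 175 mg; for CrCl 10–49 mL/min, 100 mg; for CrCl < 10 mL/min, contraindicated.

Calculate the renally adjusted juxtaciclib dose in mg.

SCr = 263 / 88.4 = 2.975 mg/dL
CrCl = (140 − 70) × 121.9 / (72 × 2.975) = 8533.0 / 214.20 ≈ 39.8 mL/min
CrCl ≈ 40 mL/min → bracket 10–49 mL/min.
Dose for this bracket: 100 mg.

100 mg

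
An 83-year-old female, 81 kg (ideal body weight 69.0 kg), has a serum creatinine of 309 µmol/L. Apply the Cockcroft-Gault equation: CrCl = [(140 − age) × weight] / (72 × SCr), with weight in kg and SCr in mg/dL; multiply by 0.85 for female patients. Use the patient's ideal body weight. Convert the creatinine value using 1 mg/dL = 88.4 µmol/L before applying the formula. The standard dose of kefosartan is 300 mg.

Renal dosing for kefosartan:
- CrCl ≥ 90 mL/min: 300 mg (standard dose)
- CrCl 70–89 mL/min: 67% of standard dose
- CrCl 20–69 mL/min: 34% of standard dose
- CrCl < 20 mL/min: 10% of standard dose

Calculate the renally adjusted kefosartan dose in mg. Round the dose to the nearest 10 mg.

SCr = 309 / 88.4 = 3.495 mg/dL
CrCl = (140 − 83) × 69 / (72 × 3.495) × 0.85 = 3933.0 / 251.64 × 0.85 ≈ 13.3 mL/min
CrCl ≈ 13 mL/min → bracket < 20 mL/min.
10% of 300 mg = 30 mg

30 mg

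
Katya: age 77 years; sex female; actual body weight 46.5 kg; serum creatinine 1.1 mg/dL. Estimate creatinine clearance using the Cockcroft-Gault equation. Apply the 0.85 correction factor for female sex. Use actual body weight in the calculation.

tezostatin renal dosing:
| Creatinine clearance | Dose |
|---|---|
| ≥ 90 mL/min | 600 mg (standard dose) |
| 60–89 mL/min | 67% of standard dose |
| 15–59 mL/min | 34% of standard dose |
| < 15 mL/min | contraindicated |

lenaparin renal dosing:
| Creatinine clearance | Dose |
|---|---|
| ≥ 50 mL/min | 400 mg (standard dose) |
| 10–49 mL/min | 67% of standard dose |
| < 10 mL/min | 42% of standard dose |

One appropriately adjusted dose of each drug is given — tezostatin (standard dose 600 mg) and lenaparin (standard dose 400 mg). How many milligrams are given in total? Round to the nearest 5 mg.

470 mg

CrCl = (140 − 77) × 46.5 / (72 × 1.1) × 0.85 = 2929.5 / 79.20 × 0.85 ≈ 31.4 mL/min
CrCl ≈ 31 mL/min.
tezostatin: 15–59 mL/min → 34% of 600 mg = 204 mg.
lenaparin: 10–49 mL/min → 67% of 400 mg = 268 mg.
Total = 204 + 268 = 472 mg.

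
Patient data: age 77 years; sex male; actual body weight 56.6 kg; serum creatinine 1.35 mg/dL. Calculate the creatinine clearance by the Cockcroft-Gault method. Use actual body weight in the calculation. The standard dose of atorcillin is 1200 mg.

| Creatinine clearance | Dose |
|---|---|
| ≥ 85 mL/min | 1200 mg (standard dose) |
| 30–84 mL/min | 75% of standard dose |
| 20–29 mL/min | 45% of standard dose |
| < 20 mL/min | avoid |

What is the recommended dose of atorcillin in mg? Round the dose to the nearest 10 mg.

900 mg

CrCl = (140 − 77) × 56.6 / (72 × 1.35) = 3565.8 / 97.20 ≈ 36.7 mL/min
CrCl ≈ 37 mL/min → bracket 30–84 mL/min.
75% of 1200 mg = 900 mg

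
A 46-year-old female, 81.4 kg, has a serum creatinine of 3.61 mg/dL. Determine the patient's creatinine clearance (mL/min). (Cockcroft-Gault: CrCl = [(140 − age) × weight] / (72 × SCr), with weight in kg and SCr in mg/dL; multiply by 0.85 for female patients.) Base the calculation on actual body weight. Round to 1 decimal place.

25.0 mL/min

CrCl = (140 − 46) × 81.4 / (72 × 3.61) × 0.85 = 7651.6 / 259.92 × 0.85 ≈ 25.0 mL/min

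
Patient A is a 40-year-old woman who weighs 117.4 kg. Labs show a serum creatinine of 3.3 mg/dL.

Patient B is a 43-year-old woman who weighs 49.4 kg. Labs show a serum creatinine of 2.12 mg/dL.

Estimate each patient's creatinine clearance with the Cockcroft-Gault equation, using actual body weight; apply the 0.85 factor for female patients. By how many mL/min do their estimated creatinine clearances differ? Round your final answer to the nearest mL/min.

Patient A: CrCl = (140 − 40) × 117.4 / (72 × 3.3) × 0.85 = 11740.0 / 237.60 × 0.85 ≈ 42.0 mL/min
Patient B: CrCl = (140 − 43) × 49.4 / (72 × 2.12) × 0.85 = 4791.8 / 152.64 × 0.85 ≈ 26.7 mL/min
|42.0 − 26.7| = 15.3 mL/min

15 mL/min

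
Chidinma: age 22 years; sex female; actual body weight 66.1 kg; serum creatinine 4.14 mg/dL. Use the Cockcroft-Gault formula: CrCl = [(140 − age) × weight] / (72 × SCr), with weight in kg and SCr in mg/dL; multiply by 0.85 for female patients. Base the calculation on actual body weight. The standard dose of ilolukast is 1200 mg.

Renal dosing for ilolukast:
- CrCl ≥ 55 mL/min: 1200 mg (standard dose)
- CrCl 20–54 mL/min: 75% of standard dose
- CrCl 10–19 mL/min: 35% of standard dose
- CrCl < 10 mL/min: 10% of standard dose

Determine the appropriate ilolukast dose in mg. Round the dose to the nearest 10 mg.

CrCl = (140 − 22) × 66.1 / (72 × 4.14) × 0.85 = 7799.8 / 298.08 × 0.85 ≈ 22.2 mL/min
CrCl ≈ 22 mL/min → bracket 20–54 mL/min.
75% of 1200 mg = 900 mg

900 mg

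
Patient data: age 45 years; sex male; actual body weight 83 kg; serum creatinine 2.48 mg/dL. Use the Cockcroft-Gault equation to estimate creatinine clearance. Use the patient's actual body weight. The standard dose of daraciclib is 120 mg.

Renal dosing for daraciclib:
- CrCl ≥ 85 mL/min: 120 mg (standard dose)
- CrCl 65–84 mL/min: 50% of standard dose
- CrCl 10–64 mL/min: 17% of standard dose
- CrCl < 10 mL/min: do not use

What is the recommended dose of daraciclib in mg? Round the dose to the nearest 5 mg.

CrCl = (140 − 45) × 83 / (72 × 2.48) = 7885.0 / 178.56 ≈ 44.2 mL/min
CrCl ≈ 44 mL/min → bracket 10–64 mL/min.
17% of 120 mg = 20.4 mg → 20 mg

20 mg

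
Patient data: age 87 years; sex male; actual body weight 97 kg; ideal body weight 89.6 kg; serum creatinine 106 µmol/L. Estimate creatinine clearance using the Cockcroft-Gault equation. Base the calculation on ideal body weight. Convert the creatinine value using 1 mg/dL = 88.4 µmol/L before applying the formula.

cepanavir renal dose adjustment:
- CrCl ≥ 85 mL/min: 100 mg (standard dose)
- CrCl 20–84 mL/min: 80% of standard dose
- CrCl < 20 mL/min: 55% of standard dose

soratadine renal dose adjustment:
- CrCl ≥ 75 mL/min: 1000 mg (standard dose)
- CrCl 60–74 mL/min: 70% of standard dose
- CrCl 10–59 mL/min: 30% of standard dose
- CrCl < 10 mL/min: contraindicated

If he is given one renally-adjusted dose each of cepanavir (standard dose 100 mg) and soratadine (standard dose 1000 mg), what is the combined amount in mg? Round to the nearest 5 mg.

SCr = 106 / 88.4 = 1.199 mg/dL
CrCl = (140 − 87) × 89.6 / (72 × 1.199) = 4748.8 / 86.33 ≈ 55.0 mL/min
CrCl ≈ 55 mL/min.
cepanavir: 20–84 mL/min → 80% of 100 mg = 80 mg.
soratadine: 10–59 mL/min → 30% of 1000 mg = 300 mg.
Total = 80 + 300 = 380 mg.

380 mg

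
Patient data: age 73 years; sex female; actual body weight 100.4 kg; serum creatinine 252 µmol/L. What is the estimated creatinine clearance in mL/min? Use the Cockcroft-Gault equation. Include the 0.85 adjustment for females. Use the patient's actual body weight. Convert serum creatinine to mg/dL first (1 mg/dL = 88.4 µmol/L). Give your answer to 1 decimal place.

SCr = 252 / 88.4 = 2.851 mg/dL
CrCl = (140 − 73) × 100.4 / (72 × 2.851) × 0.85 = 6726.8 / 205.27 × 0.85 ≈ 27.9 mL/min

27.9 mL/min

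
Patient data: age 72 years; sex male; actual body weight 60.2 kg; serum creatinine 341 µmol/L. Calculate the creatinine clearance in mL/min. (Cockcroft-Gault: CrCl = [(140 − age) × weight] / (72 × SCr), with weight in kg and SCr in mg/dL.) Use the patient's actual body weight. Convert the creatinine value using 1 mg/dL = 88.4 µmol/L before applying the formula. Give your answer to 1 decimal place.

SCr = 341 / 88.4 = 3.857 mg/dL
CrCl = (140 − 72) × 60.2 / (72 × 3.857) = 4093.6 / 277.70 ≈ 14.7 mL/min

14.7 mL/min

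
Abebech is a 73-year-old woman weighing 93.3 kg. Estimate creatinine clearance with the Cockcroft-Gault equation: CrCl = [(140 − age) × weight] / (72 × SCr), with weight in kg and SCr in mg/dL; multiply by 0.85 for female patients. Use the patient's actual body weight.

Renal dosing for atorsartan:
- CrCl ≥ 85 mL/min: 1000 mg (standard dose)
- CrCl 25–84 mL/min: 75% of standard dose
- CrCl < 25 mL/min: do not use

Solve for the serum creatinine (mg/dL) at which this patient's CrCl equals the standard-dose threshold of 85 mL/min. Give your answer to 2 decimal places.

0.87 mg/dL

Standard dose requires CrCl ≥ 85 mL/min.
Set (140 − 73) × 93.3 × 0.85 / (72 × SCr) = 85
SCr = (140 − 73) × 93.3 × 0.85 / (72 × 85) = 0.868 mg/dL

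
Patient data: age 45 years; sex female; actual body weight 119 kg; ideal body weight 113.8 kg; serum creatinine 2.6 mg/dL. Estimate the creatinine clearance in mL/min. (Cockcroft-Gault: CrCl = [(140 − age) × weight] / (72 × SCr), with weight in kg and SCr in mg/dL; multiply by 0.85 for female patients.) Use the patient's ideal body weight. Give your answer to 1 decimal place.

49.1 mL/min

CrCl = (140 − 45) × 113.8 / (72 × 2.6) × 0.85 = 10811.0 / 187.20 × 0.85 ≈ 49.1 mL/min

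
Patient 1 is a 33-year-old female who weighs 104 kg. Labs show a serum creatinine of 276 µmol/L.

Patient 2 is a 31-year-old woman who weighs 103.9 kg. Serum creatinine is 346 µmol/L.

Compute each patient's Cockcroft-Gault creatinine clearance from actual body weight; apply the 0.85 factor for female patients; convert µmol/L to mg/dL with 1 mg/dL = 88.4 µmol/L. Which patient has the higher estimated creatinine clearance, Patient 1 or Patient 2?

Patient 1: SCr = 276 / 88.4 = 3.122 mg/dL
Patient 1: CrCl = (140 − 33) × 104 / (72 × 3.122) × 0.85 = 11128.0 / 224.78 × 0.85 ≈ 42.1 mL/min
Patient 2: SCr = 346 / 88.4 = 3.914 mg/dL
Patient 2: CrCl = (140 − 31) × 103.9 / (72 × 3.914) × 0.85 = 11325.1 / 281.81 × 0.85 ≈ 34.2 mL/min
42.1 vs 34.2 mL/min → Patient 1 is higher.

Patient 1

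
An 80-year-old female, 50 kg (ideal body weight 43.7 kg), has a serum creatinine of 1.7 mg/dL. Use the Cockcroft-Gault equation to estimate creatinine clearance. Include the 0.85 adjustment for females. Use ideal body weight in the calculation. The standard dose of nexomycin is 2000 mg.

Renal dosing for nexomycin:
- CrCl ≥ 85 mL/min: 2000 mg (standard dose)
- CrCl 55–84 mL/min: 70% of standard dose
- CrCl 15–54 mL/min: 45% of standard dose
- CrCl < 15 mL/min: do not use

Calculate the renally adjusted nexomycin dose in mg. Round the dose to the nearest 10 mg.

900 mg

CrCl = (140 − 80) × 43.7 / (72 × 1.7) × 0.85 = 2622.0 / 122.40 × 0.85 ≈ 18.2 mL/min
CrCl ≈ 18 mL/min → bracket 15–54 mL/min.
45% of 2000 mg = 900 mg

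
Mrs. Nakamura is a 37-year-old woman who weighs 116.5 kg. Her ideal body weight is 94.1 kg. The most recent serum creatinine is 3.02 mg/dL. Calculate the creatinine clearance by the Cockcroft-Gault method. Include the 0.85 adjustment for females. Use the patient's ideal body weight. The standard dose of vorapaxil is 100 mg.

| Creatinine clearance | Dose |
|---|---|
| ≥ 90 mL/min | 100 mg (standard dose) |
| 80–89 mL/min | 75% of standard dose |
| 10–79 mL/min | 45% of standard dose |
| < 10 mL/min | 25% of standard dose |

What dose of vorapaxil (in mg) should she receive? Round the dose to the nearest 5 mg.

45 mg

CrCl = (140 − 37) × 94.1 / (72 × 3.02) × 0.85 = 9692.3 / 217.44 × 0.85 ≈ 37.9 mL/min
CrCl ≈ 38 mL/min → bracket 10–79 mL/min.
45% of 100 mg = 45 mg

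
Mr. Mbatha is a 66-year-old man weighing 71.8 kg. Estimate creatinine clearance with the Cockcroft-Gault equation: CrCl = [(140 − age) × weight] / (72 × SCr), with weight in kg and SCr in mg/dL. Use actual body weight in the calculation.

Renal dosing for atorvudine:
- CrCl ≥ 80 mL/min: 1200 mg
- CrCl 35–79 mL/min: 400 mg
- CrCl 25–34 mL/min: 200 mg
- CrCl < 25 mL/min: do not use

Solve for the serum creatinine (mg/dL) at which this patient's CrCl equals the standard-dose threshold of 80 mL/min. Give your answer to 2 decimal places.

0.92 mg/dL

Standard dose requires CrCl ≥ 80 mL/min.
Set (140 − 66) × 71.8 / (72 × SCr) = 80
SCr = (140 − 66) × 71.8 / (72 × 80) = 0.922 mg/dL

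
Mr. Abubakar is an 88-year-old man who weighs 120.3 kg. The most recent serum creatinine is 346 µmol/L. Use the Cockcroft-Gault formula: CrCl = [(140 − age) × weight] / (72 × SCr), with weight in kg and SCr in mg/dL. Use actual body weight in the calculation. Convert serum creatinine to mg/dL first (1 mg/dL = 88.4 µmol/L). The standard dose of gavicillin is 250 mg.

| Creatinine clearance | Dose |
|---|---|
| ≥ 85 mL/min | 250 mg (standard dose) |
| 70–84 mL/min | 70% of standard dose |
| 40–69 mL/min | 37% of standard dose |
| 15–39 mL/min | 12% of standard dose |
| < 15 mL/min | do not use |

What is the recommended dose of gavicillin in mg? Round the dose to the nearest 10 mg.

30 mg

SCr = 346 / 88.4 = 3.914 mg/dL
CrCl = (140 − 88) × 120.3 / (72 × 3.914) = 6255.6 / 281.81 ≈ 22.2 mL/min
CrCl ≈ 22 mL/min → bracket 15–39 mL/min.
12% of 250 mg = 30 mg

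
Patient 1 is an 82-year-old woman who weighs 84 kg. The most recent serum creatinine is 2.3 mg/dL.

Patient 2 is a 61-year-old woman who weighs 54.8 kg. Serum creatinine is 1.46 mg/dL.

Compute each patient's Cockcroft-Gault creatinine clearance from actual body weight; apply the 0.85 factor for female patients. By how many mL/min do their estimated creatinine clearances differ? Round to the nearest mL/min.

10 mL/min

Patient 1: CrCl = (140 − 82) × 84 / (72 × 2.3) × 0.85 = 4872.0 / 165.60 × 0.85 ≈ 25.0 mL/min
Patient 2: CrCl = (140 − 61) × 54.8 / (72 × 1.46) × 0.85 = 4329.2 / 105.12 × 0.85 ≈ 35.0 mL/min
|25.0 − 35.0| = 10.0 mL/min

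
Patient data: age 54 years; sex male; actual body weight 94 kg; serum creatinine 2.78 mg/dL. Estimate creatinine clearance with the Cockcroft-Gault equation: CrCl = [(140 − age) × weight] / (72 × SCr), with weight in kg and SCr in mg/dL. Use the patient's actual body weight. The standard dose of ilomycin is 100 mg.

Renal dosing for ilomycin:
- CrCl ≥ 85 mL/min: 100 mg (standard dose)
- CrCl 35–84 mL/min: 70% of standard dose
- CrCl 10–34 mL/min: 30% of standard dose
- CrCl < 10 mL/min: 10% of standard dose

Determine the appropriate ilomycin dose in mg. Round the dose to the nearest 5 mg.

70 mg

CrCl = (140 − 54) × 94 / (72 × 2.78) = 8084.0 / 200.16 ≈ 40.4 mL/min
CrCl ≈ 40 mL/min → bracket 35–84 mL/min.
70% of 100 mg = 70 mg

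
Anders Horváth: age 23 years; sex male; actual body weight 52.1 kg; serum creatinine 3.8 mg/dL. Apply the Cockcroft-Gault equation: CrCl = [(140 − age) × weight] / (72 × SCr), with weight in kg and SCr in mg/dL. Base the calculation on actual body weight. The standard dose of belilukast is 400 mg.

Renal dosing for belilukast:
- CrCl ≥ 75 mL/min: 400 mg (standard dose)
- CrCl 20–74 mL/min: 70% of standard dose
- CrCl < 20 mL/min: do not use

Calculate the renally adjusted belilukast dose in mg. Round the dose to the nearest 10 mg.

280 mg

CrCl = (140 − 23) × 52.1 / (72 × 3.8) = 6095.7 / 273.60 ≈ 22.3 mL/min
CrCl ≈ 22 mL/min → bracket 20–74 mL/min.
70% of 400 mg = 280 mg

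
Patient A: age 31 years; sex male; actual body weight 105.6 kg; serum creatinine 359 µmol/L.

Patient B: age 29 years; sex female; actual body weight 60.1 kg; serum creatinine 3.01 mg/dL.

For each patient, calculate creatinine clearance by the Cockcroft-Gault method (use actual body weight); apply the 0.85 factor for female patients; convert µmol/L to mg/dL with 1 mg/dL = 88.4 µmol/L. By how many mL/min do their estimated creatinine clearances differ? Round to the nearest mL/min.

13 mL/min

Patient A: SCr = 359 / 88.4 = 4.061 mg/dL
Patient A: CrCl = (140 − 31) × 105.6 / (72 × 4.061) = 11510.4 / 292.39 ≈ 39.4 mL/min
Patient B: CrCl = (140 − 29) × 60.1 / (72 × 3.01) × 0.85 = 6671.1 / 216.72 × 0.85 ≈ 26.2 mL/min
|39.4 − 26.2| = 13.2 mL/min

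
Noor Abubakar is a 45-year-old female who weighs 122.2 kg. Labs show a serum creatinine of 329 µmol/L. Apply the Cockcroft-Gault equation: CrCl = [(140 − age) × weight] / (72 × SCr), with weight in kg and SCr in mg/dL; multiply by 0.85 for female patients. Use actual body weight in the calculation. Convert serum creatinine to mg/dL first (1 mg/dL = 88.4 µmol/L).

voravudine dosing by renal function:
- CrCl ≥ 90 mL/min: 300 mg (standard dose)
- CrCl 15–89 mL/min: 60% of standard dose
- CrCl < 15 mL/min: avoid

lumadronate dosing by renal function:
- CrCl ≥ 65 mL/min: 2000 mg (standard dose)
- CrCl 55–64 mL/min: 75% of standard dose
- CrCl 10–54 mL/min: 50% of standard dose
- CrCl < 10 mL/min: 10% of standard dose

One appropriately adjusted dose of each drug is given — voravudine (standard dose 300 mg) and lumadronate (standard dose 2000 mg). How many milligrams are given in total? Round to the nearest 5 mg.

SCr = 329 / 88.4 = 3.722 mg/dL
CrCl = (140 − 45) × 122.2 / (72 × 3.722) × 0.85 = 11609.0 / 267.98 × 0.85 ≈ 36.8 mL/min
CrCl ≈ 37 mL/min.
voravudine: 15–89 mL/min → 60% of 300 mg = 180 mg.
lumadronate: 10–54 mL/min → 50% of 2000 mg = 1000 mg.
Total = 180 + 1000 = 1180 mg.

1180 mg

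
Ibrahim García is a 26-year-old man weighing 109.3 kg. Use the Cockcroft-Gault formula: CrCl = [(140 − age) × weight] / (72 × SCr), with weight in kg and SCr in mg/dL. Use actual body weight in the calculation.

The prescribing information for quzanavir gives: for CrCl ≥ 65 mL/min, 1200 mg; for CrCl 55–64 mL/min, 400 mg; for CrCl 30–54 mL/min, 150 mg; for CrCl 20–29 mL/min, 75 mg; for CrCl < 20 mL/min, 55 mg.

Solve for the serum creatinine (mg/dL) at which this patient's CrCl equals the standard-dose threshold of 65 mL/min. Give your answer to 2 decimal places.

2.66 mg/dL

Standard dose requires CrCl ≥ 65 mL/min.
Set (140 − 26) × 109.3 / (72 × SCr) = 65
SCr = (140 − 26) × 109.3 / (72 × 65) = 2.662 mg/dL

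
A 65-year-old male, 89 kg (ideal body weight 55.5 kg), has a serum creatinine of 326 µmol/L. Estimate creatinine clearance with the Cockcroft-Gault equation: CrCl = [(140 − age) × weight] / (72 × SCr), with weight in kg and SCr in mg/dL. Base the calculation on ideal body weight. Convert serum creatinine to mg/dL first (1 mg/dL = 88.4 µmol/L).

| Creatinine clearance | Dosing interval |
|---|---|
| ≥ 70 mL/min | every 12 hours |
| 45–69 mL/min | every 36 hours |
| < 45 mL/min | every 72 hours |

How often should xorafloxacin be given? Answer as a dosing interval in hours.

SCr = 326 / 88.4 = 3.688 mg/dL
CrCl = (140 − 65) × 55.5 / (72 × 3.688) = 4162.5 / 265.54 ≈ 15.7 mL/min
CrCl ≈ 16 mL/min → bracket < 45 mL/min → every 72 hours.

every 72 hours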